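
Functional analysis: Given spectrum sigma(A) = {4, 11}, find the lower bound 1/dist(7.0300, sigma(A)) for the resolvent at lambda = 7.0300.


dist(7.0300, {4, 11}) = min(|7.0300 - 4|, |7.0300 - 11|)
= min(3.0300, 3.9700) = 3.0300
Resolvent bound = 1/3.0300 = 0.3300

0.3300


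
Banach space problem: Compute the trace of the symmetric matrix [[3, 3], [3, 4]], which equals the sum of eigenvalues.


For a self-adjoint (symmetric) matrix, the eigenvalues are real.
The sum of eigenvalues equals the trace of the matrix.
trace = 3 + 4 = 7

7


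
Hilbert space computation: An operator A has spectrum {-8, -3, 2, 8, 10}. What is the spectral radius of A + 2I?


Spectrum of A + 2I = {-6, -1, 4, 10, 12}
Spectral radius = max |lambda| over the shifted spectrum
= max(6, 1, 4, 10, 12) = 12

12


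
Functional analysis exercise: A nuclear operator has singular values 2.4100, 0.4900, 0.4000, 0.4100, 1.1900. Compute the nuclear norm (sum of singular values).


The nuclear norm is the sum of all singular values.
||T||_1 = 2.4100 + 0.4900 + 0.4000 + 0.4100 + 1.1900
= 4.9000

4.9000


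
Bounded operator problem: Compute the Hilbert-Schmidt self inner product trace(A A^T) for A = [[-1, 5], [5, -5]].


trace(A * A^T) = sum of squares of all entries
= (-1)^2 + 5^2 + 5^2 + (-5)^2
= 1 + 25 + 25 + 25
= 76

76


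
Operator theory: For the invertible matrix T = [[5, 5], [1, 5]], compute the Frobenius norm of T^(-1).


det(T) = 5*5 - 5*1 = 20
T^(-1) = (1/20) * [[5, -5], [-1, 5]] = [[0.2500, -0.2500], [-0.0500, 0.2500]]
||T^(-1)||_F^2 = 0.2500^2 + (-0.2500)^2 + (-0.0500)^2 + 0.2500^2 = 0.1900
||T^(-1)||_F = sqrt(0.1900) = 0.4359

0.4359


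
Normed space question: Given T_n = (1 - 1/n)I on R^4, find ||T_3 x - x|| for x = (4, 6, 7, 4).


T_3 x - x = (1 - 1/3)x - x = -x/3
||x|| = sqrt(117) = 10.8167
||T_3 x - x|| = ||x||/3 = 10.8167/3 = 3.6056

3.6056


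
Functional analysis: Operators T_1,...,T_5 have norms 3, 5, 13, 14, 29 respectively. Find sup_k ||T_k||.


By the Uniform Boundedness Principle, the supremum of norms is finite.
sup_k ||T_k|| = max(3, 5, 13, 14, 29) = 29

29


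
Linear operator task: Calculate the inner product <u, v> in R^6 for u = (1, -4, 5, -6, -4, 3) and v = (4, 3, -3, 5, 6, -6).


Computing the standard inner product <u, v> = sum u_i * v_i
= 1*4 + -4*3 + 5*-3 + -6*5 + -4*6 + 3*-6
= 4 + -12 + -15 + -30 + -24 + -18
= -95

-95


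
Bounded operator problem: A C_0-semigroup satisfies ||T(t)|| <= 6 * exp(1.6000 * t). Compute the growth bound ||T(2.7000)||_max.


||T(2.7000)|| <= 6 * exp(1.6000 * 2.7000)
= 6 * exp(4.3200)
= 6 * 75.1886
= 451.1318

451.1318


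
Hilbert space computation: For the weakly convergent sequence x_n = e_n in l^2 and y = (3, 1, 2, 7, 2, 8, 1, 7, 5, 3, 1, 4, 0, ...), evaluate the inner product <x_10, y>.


x_10 = e_10 is the standard basis vector with 1 in position 10.
<x_10, y> = y_10 = 3
As n -> infinity, <x_n, y> -> 0, confirming weak convergence of (x_n) to 0.

3


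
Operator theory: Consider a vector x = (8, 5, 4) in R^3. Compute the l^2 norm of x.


The l^2 norm = (sum |x_i|^2)^(1/2)
Sum of 2th powers = 64 + 25 + 16 = 105
||x||_2 = (105)^(1/2) = 10.2470

10.2470


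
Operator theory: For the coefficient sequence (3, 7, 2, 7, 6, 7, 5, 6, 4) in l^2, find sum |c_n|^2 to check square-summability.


sum |c_n|^2 = 3^2 + 7^2 + 2^2 + 7^2 + 6^2 + 7^2 + 5^2 + 6^2 + 4^2
= 9 + 49 + 4 + 49 + 36 + 49 + 25 + 36 + 16
= 273

273


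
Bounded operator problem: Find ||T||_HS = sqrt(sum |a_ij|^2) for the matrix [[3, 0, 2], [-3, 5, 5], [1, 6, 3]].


The Hilbert-Schmidt norm is sqrt(sum of squares of all entries).
Sum of squares = 3^2 + 0^2 + 2^2 + (-3)^2 + 5^2 + 5^2 + 1^2 + 6^2 + 3^2
= 9 + 0 + 4 + 9 + 25 + 25 + 1 + 36 + 9 = 118
||T||_HS = sqrt(118) = 10.8628

10.8628


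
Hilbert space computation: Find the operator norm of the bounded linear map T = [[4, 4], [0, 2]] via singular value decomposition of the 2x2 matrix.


A^T A = [[16, 16], [16, 20]]
trace(A^T A) = 36, det(A^T A) = 64
discriminant = 36^2 - 4*64 = 1040
Largest eigenvalue of A^T A = (trace + sqrt(disc))/2 = 34.1245
||T|| = sqrt(34.1245) = 5.8416

5.8416


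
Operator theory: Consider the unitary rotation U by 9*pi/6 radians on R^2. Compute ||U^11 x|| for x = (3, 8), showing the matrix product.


U is a rotation by theta = 9*pi/6
U^11 = rotation by 11*theta = 99*pi/6 = 3*pi/6 (mod 2*pi)
cos(3*pi/6) = 0.0000, sin(3*pi/6) = 1.0000
U^11 x = (0.0000 * 3 - 1.0000 * 8, 1.0000 * 3 + 0.0000 * 8)
= (-8.0000, 3.0000)
||U^11 x|| = sqrt((-8.0000)^2 + 3.0000^2) = sqrt(73.0000) = 8.5440

8.5440


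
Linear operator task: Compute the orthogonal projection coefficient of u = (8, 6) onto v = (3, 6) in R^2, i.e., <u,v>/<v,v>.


Computing <u,v> = 8*3 + 6*6 = 60
Computing <v,v> = 3^2 + 6^2 = 45
Projection coefficient = 60/45 = 1.3333

1.3333


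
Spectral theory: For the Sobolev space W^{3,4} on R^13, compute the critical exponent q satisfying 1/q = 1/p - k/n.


Using the Sobolev embedding formula: 1/q = 1/p - k/n
1/q = 1/4 - 3/13 = 1/52
q = 1/(1/52) = 52

52.0000


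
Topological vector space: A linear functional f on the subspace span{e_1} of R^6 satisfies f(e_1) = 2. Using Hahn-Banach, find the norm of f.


The norm of f is given by ||f|| = sup_{||x||=1} |f(x)|.
On span{e_1}, ||e_1|| = 1, so ||f|| = |f(e_1)| / ||e_1||
= |2| / 1 = 2.0000

2.0000


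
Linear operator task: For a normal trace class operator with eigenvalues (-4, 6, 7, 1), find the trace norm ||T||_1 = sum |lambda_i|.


For a normal operator, singular values equal |eigenvalues|.
Trace norm = sum |lambda_i| = 4 + 6 + 7 + 1
= 18

18


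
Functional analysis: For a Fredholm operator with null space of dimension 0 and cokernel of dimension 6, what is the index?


The Fredholm index is defined as ind(T) = dim(ker T) - dim(coker T)
= 0 - 6
= -6

-6


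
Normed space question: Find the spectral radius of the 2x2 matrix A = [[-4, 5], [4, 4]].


For a 2x2 matrix, eigenvalues satisfy lambda^2 - (trace)*lambda + det = 0
trace = -4 + 4 = 0
det = -4*4 - 5*4 = -36
discriminant = 0^2 - 4*(-36) = 144
spectral radius = max |eigenvalue| = 6.0000

6.0000


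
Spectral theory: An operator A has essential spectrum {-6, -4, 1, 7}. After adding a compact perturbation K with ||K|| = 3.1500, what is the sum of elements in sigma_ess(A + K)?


By Weyl's theorem, the essential spectrum is invariant under compact perturbations.
sigma_ess(A + K) = sigma_ess(A) = {-6, -4, 1, 7}
Sum = -6 + -4 + 1 + 7 = -2

-2


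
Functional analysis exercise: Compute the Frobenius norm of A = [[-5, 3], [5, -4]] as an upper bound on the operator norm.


||A||_F^2 = sum a_ij^2
= (-5)^2 + 3^2 + 5^2 + (-4)^2
= 25 + 9 + 25 + 16 = 75
||A||_F = sqrt(75) = 8.6603

8.6603


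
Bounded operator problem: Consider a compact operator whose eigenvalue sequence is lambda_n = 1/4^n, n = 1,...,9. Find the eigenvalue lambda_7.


The eigenvalue formula gives lambda_7 = 1/4^7
= 1/16384
= 6.1035e-05

6.1035e-05


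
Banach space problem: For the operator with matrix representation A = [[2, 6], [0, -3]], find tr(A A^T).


trace(A * A^T) = sum of squares of all entries
= 2^2 + 6^2 + 0^2 + (-3)^2
= 4 + 36 + 0 + 9
= 49

49


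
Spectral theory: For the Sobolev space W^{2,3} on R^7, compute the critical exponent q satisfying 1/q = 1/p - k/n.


Using the Sobolev embedding formula: 1/q = 1/p - k/n
1/q = 1/3 - 2/7 = 1/21
q = 1/(1/21) = 21

21.0000


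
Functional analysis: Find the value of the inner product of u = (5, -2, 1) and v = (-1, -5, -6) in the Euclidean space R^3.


Computing the standard inner product <u, v> = sum u_i * v_i
= 5*-1 + -2*-5 + 1*-6
= -5 + 10 + -6
= -1

-1


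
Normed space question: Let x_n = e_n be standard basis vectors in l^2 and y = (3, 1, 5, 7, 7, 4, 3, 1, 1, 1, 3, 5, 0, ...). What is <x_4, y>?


x_4 = e_4 is the standard basis vector with 1 in position 4.
<x_4, y> = y_4 = 7
As n -> infinity, <x_n, y> -> 0, confirming weak convergence of (x_n) to 0.

7


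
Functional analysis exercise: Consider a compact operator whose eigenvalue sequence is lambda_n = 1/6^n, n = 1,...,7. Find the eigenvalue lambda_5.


The eigenvalue formula gives lambda_5 = 1/6^5
= 1/7776
= 1.2860e-04

1.2860e-04


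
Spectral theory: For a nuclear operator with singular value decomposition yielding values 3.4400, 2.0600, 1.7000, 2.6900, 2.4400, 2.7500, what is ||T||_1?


The nuclear norm is the sum of all singular values.
||T||_1 = 3.4400 + 2.0600 + 1.7000 + 2.6900 + 2.4400 + 2.7500
= 15.0800

15.0800


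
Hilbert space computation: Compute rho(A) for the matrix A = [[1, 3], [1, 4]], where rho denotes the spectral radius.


For a 2x2 matrix, eigenvalues satisfy lambda^2 - (trace)*lambda + det = 0
trace = 1 + 4 = 5
det = 1*4 - 3*1 = 1
discriminant = 5^2 - 4*(1) = 21
spectral radius = max |eigenvalue| = 4.7913

4.7913


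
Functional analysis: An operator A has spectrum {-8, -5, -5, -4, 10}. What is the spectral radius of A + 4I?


Spectrum of A + 4I = {-4, -1, -1, 0, 14}
Spectral radius = max |lambda| over the shifted spectrum
= max(4, 1, 1, 0, 14) = 14

14


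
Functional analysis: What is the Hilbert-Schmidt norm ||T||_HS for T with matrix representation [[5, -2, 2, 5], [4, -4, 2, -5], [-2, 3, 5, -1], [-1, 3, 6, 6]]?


The Hilbert-Schmidt norm is sqrt(sum of squares of all entries).
Sum of squares = 5^2 + (-2)^2 + 2^2 + 5^2 + 4^2 + (-4)^2 + 2^2 + (-5)^2 + (-2)^2 + 3^2 + 5^2 + (-1)^2 + (-1)^2 + 3^2 + 6^2 + 6^2
= 25 + 4 + 4 + 25 + 16 + 16 + 4 + 25 + 4 + 9 + 25 + 1 + 1 + 9 + 36 + 36 = 240
||T||_HS = sqrt(240) = 15.4919

15.4919


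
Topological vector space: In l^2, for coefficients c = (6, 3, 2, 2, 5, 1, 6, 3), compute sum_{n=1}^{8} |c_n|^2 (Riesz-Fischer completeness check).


sum |c_n|^2 = 6^2 + 3^2 + 2^2 + 2^2 + 5^2 + 1^2 + 6^2 + 3^2
= 36 + 9 + 4 + 4 + 25 + 1 + 36 + 9
= 124

124


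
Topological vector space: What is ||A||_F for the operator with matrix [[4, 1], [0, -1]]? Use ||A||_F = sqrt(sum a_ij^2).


||A||_F^2 = sum a_ij^2
= 4^2 + 1^2 + 0^2 + (-1)^2
= 16 + 1 + 0 + 1 = 18
||A||_F = sqrt(18) = 4.2426

4.2426


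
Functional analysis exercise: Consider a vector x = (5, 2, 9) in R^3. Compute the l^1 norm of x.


The l^1 norm equals the sum of absolute values of all components.
||x||_1 = 5 + 2 + 9
= 16

16.0000


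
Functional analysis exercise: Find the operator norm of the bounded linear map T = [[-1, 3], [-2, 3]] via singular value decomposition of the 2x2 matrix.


A^T A = [[5, -9], [-9, 18]]
trace(A^T A) = 23, det(A^T A) = 9
discriminant = 23^2 - 4*9 = 493
Largest eigenvalue of A^T A = (trace + sqrt(disc))/2 = 22.6018
||T|| = sqrt(22.6018) = 4.7541

4.7541


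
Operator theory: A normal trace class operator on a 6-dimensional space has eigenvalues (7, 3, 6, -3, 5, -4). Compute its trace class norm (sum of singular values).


For a normal operator, singular values equal |eigenvalues|.
Trace norm = sum |lambda_i| = 7 + 3 + 6 + 3 + 5 + 4
= 28

28


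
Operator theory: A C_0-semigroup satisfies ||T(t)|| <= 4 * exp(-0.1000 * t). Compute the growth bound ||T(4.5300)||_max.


||T(4.5300)|| <= 4 * exp(-0.1000 * 4.5300)
= 4 * exp(-0.4530)
= 4 * 0.6357
= 2.5429

2.5429


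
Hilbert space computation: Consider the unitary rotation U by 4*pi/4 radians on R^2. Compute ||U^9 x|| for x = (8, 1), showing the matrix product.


U is a rotation by theta = 4*pi/4
U^9 = rotation by 9*theta = 36*pi/4 = 4*pi/4 (mod 2*pi)
cos(4*pi/4) = -1.0000, sin(4*pi/4) = 0.0000
U^9 x = (-1.0000 * 8 - 0.0000 * 1, 0.0000 * 8 + -1.0000 * 1)
= (-8.0000, -1.0000)
||U^9 x|| = sqrt((-8.0000)^2 + (-1.0000)^2) = sqrt(65.0000) = 8.0623

8.0623


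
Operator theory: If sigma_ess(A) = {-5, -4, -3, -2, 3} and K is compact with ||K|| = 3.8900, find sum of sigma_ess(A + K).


By Weyl's theorem, the essential spectrum is invariant under compact perturbations.
sigma_ess(A + K) = sigma_ess(A) = {-5, -4, -3, -2, 3}
Sum = -5 + -4 + -3 + -2 + 3 = -11

-11


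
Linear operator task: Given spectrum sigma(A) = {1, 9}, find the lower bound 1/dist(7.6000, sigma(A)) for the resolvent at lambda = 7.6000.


dist(7.6000, {1, 9}) = min(|7.6000 - 1|, |7.6000 - 9|)
= min(6.6000, 1.4000) = 1.4000
Resolvent bound = 1/1.4000 = 0.7143

0.7143


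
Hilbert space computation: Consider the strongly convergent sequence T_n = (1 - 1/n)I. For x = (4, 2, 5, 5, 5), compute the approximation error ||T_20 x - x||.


T_20 x - x = (1 - 1/20)x - x = -x/20
||x|| = sqrt(95) = 9.7468
||T_20 x - x|| = ||x||/20 = 9.7468/20 = 0.4873

0.4873


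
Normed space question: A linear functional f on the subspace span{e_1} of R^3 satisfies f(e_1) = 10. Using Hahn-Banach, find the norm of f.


The norm of f is given by ||f|| = sup_{||x||=1} |f(x)|.
On span{e_1}, ||e_1|| = 1, so ||f|| = |f(e_1)| / ||e_1||
= |10| / 1 = 10.0000

10.0000


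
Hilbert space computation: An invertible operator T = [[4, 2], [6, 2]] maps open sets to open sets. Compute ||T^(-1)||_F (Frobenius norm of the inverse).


det(T) = 4*2 - 2*6 = -4
T^(-1) = (1/-4) * [[2, -2], [-6, 4]] = [[-0.5000, 0.5000], [1.5000, -1.0000]]
||T^(-1)||_F^2 = (-0.5000)^2 + 0.5000^2 + 1.5000^2 + (-1.0000)^2 = 3.7500
||T^(-1)||_F = sqrt(3.7500) = 1.9365

1.9365


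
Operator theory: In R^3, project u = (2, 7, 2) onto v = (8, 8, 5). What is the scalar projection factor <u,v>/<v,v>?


Computing <u,v> = 2*8 + 7*8 + 2*5 = 82
Computing <v,v> = 8^2 + 8^2 + 5^2 = 153
Projection coefficient = 82/153 = 0.5359

0.5359


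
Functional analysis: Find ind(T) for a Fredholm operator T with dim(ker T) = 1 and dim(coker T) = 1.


The Fredholm index is defined as ind(T) = dim(ker T) - dim(coker T)
= 1 - 1
= 0

0


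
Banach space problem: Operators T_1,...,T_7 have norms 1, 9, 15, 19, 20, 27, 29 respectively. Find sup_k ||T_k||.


By the Uniform Boundedness Principle, the supremum of norms is finite.
sup_k ||T_k|| = max(1, 9, 15, 19, 20, 27, 29) = 29

29


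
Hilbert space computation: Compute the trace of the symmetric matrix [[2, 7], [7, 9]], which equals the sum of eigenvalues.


For a self-adjoint (symmetric) matrix, the eigenvalues are real.
The sum of eigenvalues equals the trace of the matrix.
trace = 2 + 9 = 11

11


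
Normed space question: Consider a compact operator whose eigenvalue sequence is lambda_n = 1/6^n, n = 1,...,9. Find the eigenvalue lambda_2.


The eigenvalue formula gives lambda_2 = 1/6^2
= 1/36
= 0.0278

0.0278


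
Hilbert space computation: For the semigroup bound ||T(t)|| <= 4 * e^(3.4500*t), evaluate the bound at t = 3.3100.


||T(3.3100)|| <= 4 * exp(3.4500 * 3.3100)
= 4 * exp(11.4195)
= 4 * 91080.5902
= 364322.3607

364322.3607


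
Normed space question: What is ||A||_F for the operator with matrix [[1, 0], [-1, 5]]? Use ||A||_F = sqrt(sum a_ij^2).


||A||_F^2 = sum a_ij^2
= 1^2 + 0^2 + (-1)^2 + 5^2
= 1 + 0 + 1 + 25 = 27
||A||_F = sqrt(27) = 5.1962

5.1962


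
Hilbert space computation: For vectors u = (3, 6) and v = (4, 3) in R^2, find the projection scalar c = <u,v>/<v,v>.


Computing <u,v> = 3*4 + 6*3 = 30
Computing <v,v> = 4^2 + 3^2 = 25
Projection coefficient = 30/25 = 1.2000

1.2000


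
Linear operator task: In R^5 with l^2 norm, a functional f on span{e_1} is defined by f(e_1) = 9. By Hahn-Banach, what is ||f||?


The norm of f is given by ||f|| = sup_{||x||=1} |f(x)|.
On span{e_1}, ||e_1|| = 1, so ||f|| = |f(e_1)| / ||e_1||
= |9| / 1 = 9.0000

9.0000


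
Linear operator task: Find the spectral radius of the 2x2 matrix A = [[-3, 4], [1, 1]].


For a 2x2 matrix, eigenvalues satisfy lambda^2 - (trace)*lambda + det = 0
trace = -3 + 1 = -2
det = -3*1 - 4*1 = -7
discriminant = (-2)^2 - 4*(-7) = 32
spectral radius = max |eigenvalue| = 3.8284

3.8284


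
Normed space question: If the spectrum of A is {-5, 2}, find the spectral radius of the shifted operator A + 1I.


Spectrum of A + 1I = {-4, 3}
Spectral radius = max |lambda| over the shifted spectrum
= max(4, 3) = 4

4


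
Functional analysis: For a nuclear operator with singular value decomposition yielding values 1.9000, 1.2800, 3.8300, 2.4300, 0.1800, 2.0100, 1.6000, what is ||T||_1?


The nuclear norm is the sum of all singular values.
||T||_1 = 1.9000 + 1.2800 + 3.8300 + 2.4300 + 0.1800 + 2.0100 + 1.6000
= 13.2300

13.2300


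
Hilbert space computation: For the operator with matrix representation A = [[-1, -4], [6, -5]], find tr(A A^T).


trace(A * A^T) = sum of squares of all entries
= (-1)^2 + (-4)^2 + 6^2 + (-5)^2
= 1 + 16 + 36 + 25
= 78

78


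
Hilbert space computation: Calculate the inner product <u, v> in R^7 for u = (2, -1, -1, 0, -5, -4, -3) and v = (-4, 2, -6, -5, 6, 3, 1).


Computing the standard inner product <u, v> = sum u_i * v_i
= 2*-4 + -1*2 + -1*-6 + 0*-5 + -5*6 + -4*3 + -3*1
= -8 + -2 + 6 + 0 + -30 + -12 + -3
= -49

-49


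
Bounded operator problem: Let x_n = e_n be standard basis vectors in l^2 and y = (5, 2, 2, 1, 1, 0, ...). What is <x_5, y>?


x_5 = e_5 is the standard basis vector with 1 in position 5.
<x_5, y> = y_5 = 1
As n -> infinity, <x_n, y> -> 0, confirming weak convergence of (x_n) to 0.

1


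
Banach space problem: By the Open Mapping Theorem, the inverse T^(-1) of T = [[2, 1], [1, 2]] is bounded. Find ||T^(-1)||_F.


det(T) = 2*2 - 1*1 = 3
T^(-1) = (1/3) * [[2, -1], [-1, 2]] = [[0.6667, -0.3333], [-0.3333, 0.6667]]
||T^(-1)||_F^2 = 0.6667^2 + (-0.3333)^2 + (-0.3333)^2 + 0.6667^2 = 1.1111
||T^(-1)||_F = sqrt(1.1111) = 1.0541

1.0541


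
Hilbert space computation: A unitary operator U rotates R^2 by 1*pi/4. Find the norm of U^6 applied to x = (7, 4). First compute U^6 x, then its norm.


U is a rotation by theta = 1*pi/4
U^6 = rotation by 6*theta = 6*pi/4
cos(6*pi/4) = 0.0000, sin(6*pi/4) = -1.0000
U^6 x = (0.0000 * 7 - -1.0000 * 4, -1.0000 * 7 + 0.0000 * 4)
= (4.0000, -7.0000)
||U^6 x|| = sqrt(4.0000^2 + (-7.0000)^2) = sqrt(65.0000) = 8.0623

8.0623


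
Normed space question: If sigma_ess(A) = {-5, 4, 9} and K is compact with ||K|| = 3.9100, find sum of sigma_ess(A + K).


By Weyl's theorem, the essential spectrum is invariant under compact perturbations.
sigma_ess(A + K) = sigma_ess(A) = {-5, 4, 9}
Sum = -5 + 4 + 9 = 8

8


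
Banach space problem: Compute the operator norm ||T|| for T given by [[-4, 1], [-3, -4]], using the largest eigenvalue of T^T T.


A^T A = [[25, 8], [8, 17]]
trace(A^T A) = 42, det(A^T A) = 361
discriminant = 42^2 - 4*361 = 320
Largest eigenvalue of A^T A = (trace + sqrt(disc))/2 = 29.9443
||T|| = sqrt(29.9443) = 5.4721

5.4721


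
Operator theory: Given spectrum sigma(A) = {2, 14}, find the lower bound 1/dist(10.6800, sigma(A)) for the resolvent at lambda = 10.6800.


dist(10.6800, {2, 14}) = min(|10.6800 - 2|, |10.6800 - 14|)
= min(8.6800, 3.3200) = 3.3200
Resolvent bound = 1/3.3200 = 0.3012

0.3012


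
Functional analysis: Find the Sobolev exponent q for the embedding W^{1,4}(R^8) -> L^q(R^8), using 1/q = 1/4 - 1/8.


Using the Sobolev embedding formula: 1/q = 1/p - k/n
1/q = 1/4 - 1/8 = 1/8
q = 1/(1/8) = 8

8.0000


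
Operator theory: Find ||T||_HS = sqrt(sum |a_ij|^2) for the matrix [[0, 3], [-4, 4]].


The Hilbert-Schmidt norm is sqrt(sum of squares of all entries).
Sum of squares = 0^2 + 3^2 + (-4)^2 + 4^2
= 0 + 9 + 16 + 16 = 41
||T||_HS = sqrt(41) = 6.4031

6.4031


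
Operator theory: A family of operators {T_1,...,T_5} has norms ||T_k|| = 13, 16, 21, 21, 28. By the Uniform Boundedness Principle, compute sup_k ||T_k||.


By the Uniform Boundedness Principle, the supremum of norms is finite.
sup_k ||T_k|| = max(13, 16, 21, 21, 28) = 28

28


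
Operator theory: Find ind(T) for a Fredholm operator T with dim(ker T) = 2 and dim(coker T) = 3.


The Fredholm index is defined as ind(T) = dim(ker T) - dim(coker T)
= 2 - 3
= -1

-1


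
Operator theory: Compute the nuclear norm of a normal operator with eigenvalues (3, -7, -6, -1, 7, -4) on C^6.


For a normal operator, singular values equal |eigenvalues|.
Trace norm = sum |lambda_i| = 3 + 7 + 6 + 1 + 7 + 4
= 28

28


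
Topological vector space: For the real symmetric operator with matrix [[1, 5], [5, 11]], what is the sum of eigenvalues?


For a self-adjoint (symmetric) matrix, the eigenvalues are real.
The sum of eigenvalues equals the trace of the matrix.
trace = 1 + 11 = 12

12


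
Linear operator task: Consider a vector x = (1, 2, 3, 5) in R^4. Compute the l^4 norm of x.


The l^4 norm = (sum |x_i|^4)^(1/4)
Sum of 4th powers = 1 + 16 + 81 + 625 = 723
||x||_4 = (723)^(1/4) = 5.1854

5.1854


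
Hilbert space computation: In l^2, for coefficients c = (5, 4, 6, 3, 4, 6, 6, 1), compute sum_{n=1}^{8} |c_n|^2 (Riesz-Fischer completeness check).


sum |c_n|^2 = 5^2 + 4^2 + 6^2 + 3^2 + 4^2 + 6^2 + 6^2 + 1^2
= 25 + 16 + 36 + 9 + 16 + 36 + 36 + 1
= 175

175


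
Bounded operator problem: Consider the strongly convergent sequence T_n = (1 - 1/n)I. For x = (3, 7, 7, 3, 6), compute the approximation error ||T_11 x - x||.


T_11 x - x = (1 - 1/11)x - x = -x/11
||x|| = sqrt(152) = 12.3288
||T_11 x - x|| = ||x||/11 = 12.3288/11 = 1.1208

1.1208


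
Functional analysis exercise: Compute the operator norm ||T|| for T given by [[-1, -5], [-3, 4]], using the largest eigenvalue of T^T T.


A^T A = [[10, -7], [-7, 41]]
trace(A^T A) = 51, det(A^T A) = 361
discriminant = 51^2 - 4*361 = 1157
Largest eigenvalue of A^T A = (trace + sqrt(disc))/2 = 42.5074
||T|| = sqrt(42.5074) = 6.5198

6.5198


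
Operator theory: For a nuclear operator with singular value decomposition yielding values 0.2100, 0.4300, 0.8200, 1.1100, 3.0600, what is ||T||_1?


The nuclear norm is the sum of all singular values.
||T||_1 = 0.2100 + 0.4300 + 0.8200 + 1.1100 + 3.0600
= 5.6300

5.6300


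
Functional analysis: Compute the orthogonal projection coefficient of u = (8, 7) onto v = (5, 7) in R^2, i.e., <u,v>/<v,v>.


Computing <u,v> = 8*5 + 7*7 = 89
Computing <v,v> = 5^2 + 7^2 = 74
Projection coefficient = 89/74 = 1.2027

1.2027


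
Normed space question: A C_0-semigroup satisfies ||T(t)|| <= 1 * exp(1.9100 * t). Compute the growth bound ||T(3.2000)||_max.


||T(3.2000)|| <= 1 * exp(1.9100 * 3.2000)
= 1 * exp(6.1120)
= 1 * 451.2403
= 451.2403

451.2403


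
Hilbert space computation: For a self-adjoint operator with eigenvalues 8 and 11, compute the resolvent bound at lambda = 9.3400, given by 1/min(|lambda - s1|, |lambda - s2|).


dist(9.3400, {8, 11}) = min(|9.3400 - 8|, |9.3400 - 11|)
= min(1.3400, 1.6600) = 1.3400
Resolvent bound = 1/1.3400 = 0.7463

0.7463


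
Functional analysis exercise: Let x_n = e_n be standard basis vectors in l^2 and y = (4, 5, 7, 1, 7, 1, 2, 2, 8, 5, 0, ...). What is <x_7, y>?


x_7 = e_7 is the standard basis vector with 1 in position 7.
<x_7, y> = y_7 = 2
As n -> infinity, <x_n, y> -> 0, confirming weak convergence of (x_n) to 0.

2


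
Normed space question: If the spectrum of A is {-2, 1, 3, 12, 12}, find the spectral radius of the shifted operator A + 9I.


Spectrum of A + 9I = {7, 10, 12, 21, 21}
Spectral radius = max |lambda| over the shifted spectrum
= max(7, 10, 12, 21, 21) = 21

21


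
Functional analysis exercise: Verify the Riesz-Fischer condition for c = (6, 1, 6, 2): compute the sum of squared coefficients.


sum |c_n|^2 = 6^2 + 1^2 + 6^2 + 2^2
= 36 + 1 + 36 + 4
= 77

77


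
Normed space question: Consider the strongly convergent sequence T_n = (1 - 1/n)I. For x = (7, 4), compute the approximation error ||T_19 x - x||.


T_19 x - x = (1 - 1/19)x - x = -x/19
||x|| = sqrt(65) = 8.0623
||T_19 x - x|| = ||x||/19 = 8.0623/19 = 0.4243

0.4243


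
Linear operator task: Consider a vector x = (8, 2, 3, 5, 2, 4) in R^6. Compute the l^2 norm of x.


The l^2 norm = (sum |x_i|^2)^(1/2)
Sum of 2th powers = 64 + 4 + 9 + 25 + 4 + 16 = 122
||x||_2 = (122)^(1/2) = 11.0454

11.0454


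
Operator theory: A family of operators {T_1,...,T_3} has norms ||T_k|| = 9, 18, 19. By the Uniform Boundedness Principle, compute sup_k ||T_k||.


By the Uniform Boundedness Principle, the supremum of norms is finite.
sup_k ||T_k|| = max(9, 18, 19) = 19

19


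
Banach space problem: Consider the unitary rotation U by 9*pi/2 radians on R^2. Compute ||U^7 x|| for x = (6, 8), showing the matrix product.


U is a rotation by theta = 9*pi/2
U^7 = rotation by 7*theta = 63*pi/2 = 3*pi/2 (mod 2*pi)
cos(3*pi/2) = 0.0000, sin(3*pi/2) = -1.0000
U^7 x = (0.0000 * 6 - -1.0000 * 8, -1.0000 * 6 + 0.0000 * 8)
= (8.0000, -6.0000)
||U^7 x|| = sqrt(8.0000^2 + (-6.0000)^2) = sqrt(100.0000) = 10.0000

10.0000


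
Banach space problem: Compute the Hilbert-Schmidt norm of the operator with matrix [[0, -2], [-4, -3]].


The Hilbert-Schmidt norm is sqrt(sum of squares of all entries).
Sum of squares = 0^2 + (-2)^2 + (-4)^2 + (-3)^2
= 0 + 4 + 16 + 9 = 29
||T||_HS = sqrt(29) = 5.3852

5.3852


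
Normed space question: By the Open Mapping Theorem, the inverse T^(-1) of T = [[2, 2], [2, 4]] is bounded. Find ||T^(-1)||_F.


det(T) = 2*4 - 2*2 = 4
T^(-1) = (1/4) * [[4, -2], [-2, 2]] = [[1.0000, -0.5000], [-0.5000, 0.5000]]
||T^(-1)||_F^2 = 1.0000^2 + (-0.5000)^2 + (-0.5000)^2 + 0.5000^2 = 1.7500
||T^(-1)||_F = sqrt(1.7500) = 1.3229

1.3229


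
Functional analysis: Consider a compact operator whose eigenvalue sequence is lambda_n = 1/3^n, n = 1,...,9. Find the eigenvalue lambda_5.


The eigenvalue formula gives lambda_5 = 1/3^5
= 1/243
= 0.0041

0.0041


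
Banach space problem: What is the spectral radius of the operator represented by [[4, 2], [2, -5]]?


For a 2x2 matrix, eigenvalues satisfy lambda^2 - (trace)*lambda + det = 0
trace = 4 + -5 = -1
det = 4*-5 - 2*2 = -24
discriminant = (-1)^2 - 4*(-24) = 97
spectral radius = max |eigenvalue| = 5.4244

5.4244


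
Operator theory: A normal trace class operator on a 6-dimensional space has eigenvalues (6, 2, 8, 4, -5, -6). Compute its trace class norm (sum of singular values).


For a normal operator, singular values equal |eigenvalues|.
Trace norm = sum |lambda_i| = 6 + 2 + 8 + 4 + 5 + 6
= 31

31


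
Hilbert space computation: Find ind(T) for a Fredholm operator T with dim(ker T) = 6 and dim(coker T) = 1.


The Fredholm index is defined as ind(T) = dim(ker T) - dim(coker T)
= 6 - 1
= 5

5


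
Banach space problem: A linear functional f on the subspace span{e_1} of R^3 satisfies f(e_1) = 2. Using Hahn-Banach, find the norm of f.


The norm of f is given by ||f|| = sup_{||x||=1} |f(x)|.
On span{e_1}, ||e_1|| = 1, so ||f|| = |f(e_1)| / ||e_1||
= |2| / 1 = 2.0000

2.0000


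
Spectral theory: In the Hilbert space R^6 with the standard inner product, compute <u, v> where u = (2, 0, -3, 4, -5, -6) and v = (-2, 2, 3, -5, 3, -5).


Computing the standard inner product <u, v> = sum u_i * v_i
= 2*-2 + 0*2 + -3*3 + 4*-5 + -5*3 + -6*-5
= -4 + 0 + -9 + -20 + -15 + 30
= -18

-18


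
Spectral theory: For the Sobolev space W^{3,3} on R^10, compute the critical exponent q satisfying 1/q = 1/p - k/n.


Using the Sobolev embedding formula: 1/q = 1/p - k/n
1/q = 1/3 - 3/10 = 1/30
q = 1/(1/30) = 30

30.0000


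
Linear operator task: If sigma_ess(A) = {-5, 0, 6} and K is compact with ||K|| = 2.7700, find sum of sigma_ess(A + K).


By Weyl's theorem, the essential spectrum is invariant under compact perturbations.
sigma_ess(A + K) = sigma_ess(A) = {-5, 0, 6}
Sum = -5 + 0 + 6 = 1

1


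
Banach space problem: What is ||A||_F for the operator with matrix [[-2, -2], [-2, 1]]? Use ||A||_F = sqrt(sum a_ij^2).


||A||_F^2 = sum a_ij^2
= (-2)^2 + (-2)^2 + (-2)^2 + 1^2
= 4 + 4 + 4 + 1 = 13
||A||_F = sqrt(13) = 3.6056

3.6056


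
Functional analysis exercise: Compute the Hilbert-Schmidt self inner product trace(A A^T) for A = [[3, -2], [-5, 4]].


trace(A * A^T) = sum of squares of all entries
= 3^2 + (-2)^2 + (-5)^2 + 4^2
= 9 + 4 + 25 + 16
= 54

54


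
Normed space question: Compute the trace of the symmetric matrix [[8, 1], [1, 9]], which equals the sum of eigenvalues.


For a self-adjoint (symmetric) matrix, the eigenvalues are real.
The sum of eigenvalues equals the trace of the matrix.
trace = 8 + 9 = 17

17


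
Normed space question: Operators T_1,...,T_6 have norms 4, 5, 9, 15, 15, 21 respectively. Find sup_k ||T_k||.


By the Uniform Boundedness Principle, the supremum of norms is finite.
sup_k ||T_k|| = max(4, 5, 9, 15, 15, 21) = 21

21


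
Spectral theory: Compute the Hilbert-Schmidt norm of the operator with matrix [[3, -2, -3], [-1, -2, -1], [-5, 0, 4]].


The Hilbert-Schmidt norm is sqrt(sum of squares of all entries).
Sum of squares = 3^2 + (-2)^2 + (-3)^2 + (-1)^2 + (-2)^2 + (-1)^2 + (-5)^2 + 0^2 + 4^2
= 9 + 4 + 9 + 1 + 4 + 1 + 25 + 0 + 16 = 69
||T||_HS = sqrt(69) = 8.3066

8.3066


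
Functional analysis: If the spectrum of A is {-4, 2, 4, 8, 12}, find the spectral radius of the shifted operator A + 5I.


Spectrum of A + 5I = {1, 7, 9, 13, 17}
Spectral radius = max |lambda| over the shifted spectrum
= max(1, 7, 9, 13, 17) = 17

17


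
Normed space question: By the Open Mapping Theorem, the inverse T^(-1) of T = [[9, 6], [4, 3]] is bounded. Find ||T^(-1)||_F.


det(T) = 9*3 - 6*4 = 3
T^(-1) = (1/3) * [[3, -6], [-4, 9]] = [[1.0000, -2.0000], [-1.3333, 3.0000]]
||T^(-1)||_F^2 = 1.0000^2 + (-2.0000)^2 + (-1.3333)^2 + 3.0000^2 = 15.7778
||T^(-1)||_F = sqrt(15.7778) = 3.9721

3.9721


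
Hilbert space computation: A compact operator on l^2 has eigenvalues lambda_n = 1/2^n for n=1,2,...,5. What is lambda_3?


The eigenvalue formula gives lambda_3 = 1/2^3
= 1/8
= 0.1250

0.1250


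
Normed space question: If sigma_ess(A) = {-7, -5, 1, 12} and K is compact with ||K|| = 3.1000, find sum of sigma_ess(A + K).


By Weyl's theorem, the essential spectrum is invariant under compact perturbations.
sigma_ess(A + K) = sigma_ess(A) = {-7, -5, 1, 12}
Sum = -7 + -5 + 1 + 12 = 1

1


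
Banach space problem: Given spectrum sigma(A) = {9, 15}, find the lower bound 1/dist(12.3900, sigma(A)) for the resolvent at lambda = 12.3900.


dist(12.3900, {9, 15}) = min(|12.3900 - 9|, |12.3900 - 15|)
= min(3.3900, 2.6100) = 2.6100
Resolvent bound = 1/2.6100 = 0.3831

0.3831


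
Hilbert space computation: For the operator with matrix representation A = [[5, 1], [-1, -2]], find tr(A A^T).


trace(A * A^T) = sum of squares of all entries
= 5^2 + 1^2 + (-1)^2 + (-2)^2
= 25 + 1 + 1 + 4
= 31

31


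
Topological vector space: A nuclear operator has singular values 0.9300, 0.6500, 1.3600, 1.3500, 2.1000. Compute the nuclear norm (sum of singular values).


The nuclear norm is the sum of all singular values.
||T||_1 = 0.9300 + 0.6500 + 1.3600 + 1.3500 + 2.1000
= 6.3900

6.3900


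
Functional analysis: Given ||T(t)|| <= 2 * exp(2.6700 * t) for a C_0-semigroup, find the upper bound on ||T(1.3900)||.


||T(1.3900)|| <= 2 * exp(2.6700 * 1.3900)
= 2 * exp(3.7113)
= 2 * 40.9070
= 81.8139

81.8139


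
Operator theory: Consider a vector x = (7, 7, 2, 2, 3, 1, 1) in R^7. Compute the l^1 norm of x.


The l^1 norm equals the sum of absolute values of all components.
||x||_1 = 7 + 7 + 2 + 2 + 3 + 1 + 1
= 23

23.0000


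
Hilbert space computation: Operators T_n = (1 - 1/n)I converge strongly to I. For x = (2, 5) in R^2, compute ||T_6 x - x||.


T_6 x - x = (1 - 1/6)x - x = -x/6
||x|| = sqrt(29) = 5.3852
||T_6 x - x|| = ||x||/6 = 5.3852/6 = 0.8975

0.8975


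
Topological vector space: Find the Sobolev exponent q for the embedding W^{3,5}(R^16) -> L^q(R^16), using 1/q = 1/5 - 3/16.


Using the Sobolev embedding formula: 1/q = 1/p - k/n
1/q = 1/5 - 3/16 = 1/80
q = 1/(1/80) = 80

80.0000


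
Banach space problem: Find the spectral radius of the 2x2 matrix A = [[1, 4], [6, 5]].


For a 2x2 matrix, eigenvalues satisfy lambda^2 - (trace)*lambda + det = 0
trace = 1 + 5 = 6
det = 1*5 - 4*6 = -19
discriminant = 6^2 - 4*(-19) = 112
spectral radius = max |eigenvalue| = 8.2915

8.2915


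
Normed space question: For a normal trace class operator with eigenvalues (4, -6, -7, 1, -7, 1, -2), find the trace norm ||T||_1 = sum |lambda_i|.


For a normal operator, singular values equal |eigenvalues|.
Trace norm = sum |lambda_i| = 4 + 6 + 7 + 1 + 7 + 1 + 2
= 28

28


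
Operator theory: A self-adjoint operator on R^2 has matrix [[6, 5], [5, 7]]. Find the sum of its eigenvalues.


For a self-adjoint (symmetric) matrix, the eigenvalues are real.
The sum of eigenvalues equals the trace of the matrix.
trace = 6 + 7 = 13

13


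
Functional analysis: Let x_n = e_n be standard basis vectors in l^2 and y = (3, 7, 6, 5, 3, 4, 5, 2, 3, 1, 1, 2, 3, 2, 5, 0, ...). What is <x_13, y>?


x_13 = e_13 is the standard basis vector with 1 in position 13.
<x_13, y> = y_13 = 3
As n -> infinity, <x_n, y> -> 0, confirming weak convergence of (x_n) to 0.

3


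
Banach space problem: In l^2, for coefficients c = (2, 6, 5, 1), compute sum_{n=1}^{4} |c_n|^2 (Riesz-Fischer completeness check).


sum |c_n|^2 = 2^2 + 6^2 + 5^2 + 1^2
= 4 + 36 + 25 + 1
= 66

66


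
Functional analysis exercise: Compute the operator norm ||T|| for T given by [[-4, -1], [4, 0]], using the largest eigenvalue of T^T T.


A^T A = [[32, 4], [4, 1]]
trace(A^T A) = 33, det(A^T A) = 16
discriminant = 33^2 - 4*16 = 1025
Largest eigenvalue of A^T A = (trace + sqrt(disc))/2 = 32.5078
||T|| = sqrt(32.5078) = 5.7016

5.7016


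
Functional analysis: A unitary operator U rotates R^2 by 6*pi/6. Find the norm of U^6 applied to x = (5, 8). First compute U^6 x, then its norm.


U is a rotation by theta = 6*pi/6
U^6 = rotation by 6*theta = 36*pi/6 = 0*pi/6 (mod 2*pi)
cos(0*pi/6) = 1.0000, sin(0*pi/6) = 0.0000
U^6 x = (1.0000 * 5 - 0.0000 * 8, 0.0000 * 5 + 1.0000 * 8)
= (5.0000, 8.0000)
||U^6 x|| = sqrt(5.0000^2 + 8.0000^2) = sqrt(89.0000) = 9.4340

9.4340


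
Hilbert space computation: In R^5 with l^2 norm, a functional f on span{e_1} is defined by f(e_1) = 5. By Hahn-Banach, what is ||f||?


The norm of f is given by ||f|| = sup_{||x||=1} |f(x)|.
On span{e_1}, ||e_1|| = 1, so ||f|| = |f(e_1)| / ||e_1||
= |5| / 1 = 5.0000

5.0000


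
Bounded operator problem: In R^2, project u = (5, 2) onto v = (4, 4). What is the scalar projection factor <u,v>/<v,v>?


Computing <u,v> = 5*4 + 2*4 = 28
Computing <v,v> = 4^2 + 4^2 = 32
Projection coefficient = 28/32 = 0.8750

0.8750


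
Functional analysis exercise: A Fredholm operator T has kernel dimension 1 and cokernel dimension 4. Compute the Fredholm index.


The Fredholm index is defined as ind(T) = dim(ker T) - dim(coker T)
= 1 - 4
= -3

-3


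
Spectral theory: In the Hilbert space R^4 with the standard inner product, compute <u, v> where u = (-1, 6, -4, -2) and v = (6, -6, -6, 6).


Computing the standard inner product <u, v> = sum u_i * v_i
= -1*6 + 6*-6 + -4*-6 + -2*6
= -6 + -36 + 24 + -12
= -30

-30


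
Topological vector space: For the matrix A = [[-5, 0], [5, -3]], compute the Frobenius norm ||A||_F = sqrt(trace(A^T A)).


||A||_F^2 = sum a_ij^2
= (-5)^2 + 0^2 + 5^2 + (-3)^2
= 25 + 0 + 25 + 9 = 59
||A||_F = sqrt(59) = 7.6811

7.6811


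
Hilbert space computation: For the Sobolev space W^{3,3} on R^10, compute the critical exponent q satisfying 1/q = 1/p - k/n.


Using the Sobolev embedding formula: 1/q = 1/p - k/n
1/q = 1/3 - 3/10 = 1/30
q = 1/(1/30) = 30

30.0000


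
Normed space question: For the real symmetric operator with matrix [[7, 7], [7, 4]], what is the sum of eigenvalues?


For a self-adjoint (symmetric) matrix, the eigenvalues are real.
The sum of eigenvalues equals the trace of the matrix.
trace = 7 + 4 = 11

11


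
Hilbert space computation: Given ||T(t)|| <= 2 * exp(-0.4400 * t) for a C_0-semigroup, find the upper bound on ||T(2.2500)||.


||T(2.2500)|| <= 2 * exp(-0.4400 * 2.2500)
= 2 * exp(-0.9900)
= 2 * 0.3716
= 0.7432

0.7432


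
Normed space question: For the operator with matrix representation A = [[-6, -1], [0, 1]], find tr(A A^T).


trace(A * A^T) = sum of squares of all entries
= (-6)^2 + (-1)^2 + 0^2 + 1^2
= 36 + 1 + 0 + 1
= 38

38


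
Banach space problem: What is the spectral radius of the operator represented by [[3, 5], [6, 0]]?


For a 2x2 matrix, eigenvalues satisfy lambda^2 - (trace)*lambda + det = 0
trace = 3 + 0 = 3
det = 3*0 - 5*6 = -30
discriminant = 3^2 - 4*(-30) = 129
spectral radius = max |eigenvalue| = 7.1789

7.1789


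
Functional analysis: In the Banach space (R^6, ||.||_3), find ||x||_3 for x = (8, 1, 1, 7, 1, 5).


The l^3 norm = (sum |x_i|^3)^(1/3)
Sum of 3th powers = 512 + 1 + 1 + 343 + 1 + 125 = 983
||x||_3 = (983)^(1/3) = 9.9430

9.9430


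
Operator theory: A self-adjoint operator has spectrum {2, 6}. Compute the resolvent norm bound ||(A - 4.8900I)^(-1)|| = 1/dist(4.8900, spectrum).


dist(4.8900, {2, 6}) = min(|4.8900 - 2|, |4.8900 - 6|)
= min(2.8900, 1.1100) = 1.1100
Resolvent bound = 1/1.1100 = 0.9009

0.9009


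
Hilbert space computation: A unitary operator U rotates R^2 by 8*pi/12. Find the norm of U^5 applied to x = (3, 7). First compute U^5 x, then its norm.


U is a rotation by theta = 8*pi/12
U^5 = rotation by 5*theta = 40*pi/12 = 16*pi/12 (mod 2*pi)
cos(16*pi/12) = -0.5000, sin(16*pi/12) = -0.8660
U^5 x = (-0.5000 * 3 - -0.8660 * 7, -0.8660 * 3 + -0.5000 * 7)
= (4.5622, -6.0981)
||U^5 x|| = sqrt(4.5622^2 + (-6.0981)^2) = sqrt(58.0000) = 7.6158

7.6158


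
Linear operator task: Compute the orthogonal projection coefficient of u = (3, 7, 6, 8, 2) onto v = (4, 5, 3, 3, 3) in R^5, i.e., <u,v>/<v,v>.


Computing <u,v> = 3*4 + 7*5 + 6*3 + 8*3 + 2*3 = 95
Computing <v,v> = 4^2 + 5^2 + 3^2 + 3^2 + 3^2 = 68
Projection coefficient = 95/68 = 1.3971

1.3971


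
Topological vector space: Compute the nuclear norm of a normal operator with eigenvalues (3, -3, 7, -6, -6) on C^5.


For a normal operator, singular values equal |eigenvalues|.
Trace norm = sum |lambda_i| = 3 + 3 + 7 + 6 + 6
= 25

25


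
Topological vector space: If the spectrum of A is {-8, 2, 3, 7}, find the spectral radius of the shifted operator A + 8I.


Spectrum of A + 8I = {0, 10, 11, 15}
Spectral radius = max |lambda| over the shifted spectrum
= max(0, 10, 11, 15) = 15

15


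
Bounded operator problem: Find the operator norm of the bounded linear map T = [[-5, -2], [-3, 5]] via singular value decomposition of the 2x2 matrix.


A^T A = [[34, -5], [-5, 29]]
trace(A^T A) = 63, det(A^T A) = 961
discriminant = 63^2 - 4*961 = 125
Largest eigenvalue of A^T A = (trace + sqrt(disc))/2 = 37.0902
||T|| = sqrt(37.0902) = 6.0902

6.0902


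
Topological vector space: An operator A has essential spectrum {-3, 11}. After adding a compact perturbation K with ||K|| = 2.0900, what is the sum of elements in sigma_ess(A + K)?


By Weyl's theorem, the essential spectrum is invariant under compact perturbations.
sigma_ess(A + K) = sigma_ess(A) = {-3, 11}
Sum = -3 + 11 = 8

8


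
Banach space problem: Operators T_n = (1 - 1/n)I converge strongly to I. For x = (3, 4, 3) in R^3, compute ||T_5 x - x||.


T_5 x - x = (1 - 1/5)x - x = -x/5
||x|| = sqrt(34) = 5.8310
||T_5 x - x|| = ||x||/5 = 5.8310/5 = 1.1662

1.1662


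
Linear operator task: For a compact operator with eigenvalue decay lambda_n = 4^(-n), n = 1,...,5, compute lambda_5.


The eigenvalue formula gives lambda_5 = 1/4^5
= 1/1024
= 9.7656e-04

9.7656e-04


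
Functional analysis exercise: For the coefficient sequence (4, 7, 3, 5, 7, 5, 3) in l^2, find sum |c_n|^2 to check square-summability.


sum |c_n|^2 = 4^2 + 7^2 + 3^2 + 5^2 + 7^2 + 5^2 + 3^2
= 16 + 49 + 9 + 25 + 49 + 25 + 9
= 182

182


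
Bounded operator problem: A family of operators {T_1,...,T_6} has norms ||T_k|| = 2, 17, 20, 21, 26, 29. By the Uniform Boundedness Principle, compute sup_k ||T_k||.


By the Uniform Boundedness Principle, the supremum of norms is finite.
sup_k ||T_k|| = max(2, 17, 20, 21, 26, 29) = 29

29


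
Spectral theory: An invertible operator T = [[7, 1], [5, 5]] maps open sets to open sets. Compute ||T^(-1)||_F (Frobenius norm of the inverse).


det(T) = 7*5 - 1*5 = 30
T^(-1) = (1/30) * [[5, -1], [-5, 7]] = [[0.1667, -0.0333], [-0.1667, 0.2333]]
||T^(-1)||_F^2 = 0.1667^2 + (-0.0333)^2 + (-0.1667)^2 + 0.2333^2 = 0.1111
||T^(-1)||_F = sqrt(0.1111) = 0.3333

0.3333
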